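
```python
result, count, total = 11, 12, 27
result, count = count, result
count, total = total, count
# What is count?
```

Answer: 27

Derivation:
Trace (tracking count):
result, count, total = (11, 12, 27)  # -> result = 11, count = 12, total = 27
result, count = (count, result)  # -> result = 12, count = 11
count, total = (total, count)  # -> count = 27, total = 11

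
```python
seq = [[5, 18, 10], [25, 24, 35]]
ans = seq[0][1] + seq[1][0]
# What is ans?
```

Answer: 43

Derivation:
Trace (tracking ans):
seq = [[5, 18, 10], [25, 24, 35]]  # -> seq = [[5, 18, 10], [25, 24, 35]]
ans = seq[0][1] + seq[1][0]  # -> ans = 43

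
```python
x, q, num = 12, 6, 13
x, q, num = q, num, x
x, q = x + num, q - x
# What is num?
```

Trace (tracking num):
x, q, num = (12, 6, 13)  # -> x = 12, q = 6, num = 13
x, q, num = (q, num, x)  # -> x = 6, q = 13, num = 12
x, q = (x + num, q - x)  # -> x = 18, q = 7

Answer: 12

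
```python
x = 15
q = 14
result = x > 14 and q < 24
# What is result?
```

Answer: True

Derivation:
Trace (tracking result):
x = 15  # -> x = 15
q = 14  # -> q = 14
result = x > 14 and q < 24  # -> result = True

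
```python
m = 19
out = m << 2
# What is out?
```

Trace (tracking out):
m = 19  # -> m = 19
out = m << 2  # -> out = 76

Answer: 76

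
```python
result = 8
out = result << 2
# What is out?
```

Trace (tracking out):
result = 8  # -> result = 8
out = result << 2  # -> out = 32

Answer: 32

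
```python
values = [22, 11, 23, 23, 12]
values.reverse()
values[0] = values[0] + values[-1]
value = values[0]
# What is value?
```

Answer: 34

Derivation:
Trace (tracking value):
values = [22, 11, 23, 23, 12]  # -> values = [22, 11, 23, 23, 12]
values.reverse()  # -> values = [12, 23, 23, 11, 22]
values[0] = values[0] + values[-1]  # -> values = [34, 23, 23, 11, 22]
value = values[0]  # -> value = 34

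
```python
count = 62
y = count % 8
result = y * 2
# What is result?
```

Answer: 12

Derivation:
Trace (tracking result):
count = 62  # -> count = 62
y = count % 8  # -> y = 6
result = y * 2  # -> result = 12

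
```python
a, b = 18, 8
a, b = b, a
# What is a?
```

Trace (tracking a):
a, b = (18, 8)  # -> a = 18, b = 8
a, b = (b, a)  # -> a = 8, b = 18

Answer: 8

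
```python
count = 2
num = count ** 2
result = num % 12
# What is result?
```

Trace (tracking result):
count = 2  # -> count = 2
num = count ** 2  # -> num = 4
result = num % 12  # -> result = 4

Answer: 4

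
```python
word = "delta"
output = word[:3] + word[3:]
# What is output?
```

Trace (tracking output):
word = 'delta'  # -> word = 'delta'
output = word[:3] + word[3:]  # -> output = 'delta'

Answer: 'delta'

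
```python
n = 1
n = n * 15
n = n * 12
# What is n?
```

Answer: 180

Derivation:
Trace (tracking n):
n = 1  # -> n = 1
n = n * 15  # -> n = 15
n = n * 12  # -> n = 180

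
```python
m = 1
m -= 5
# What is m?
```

Answer: -4

Derivation:
Trace (tracking m):
m = 1  # -> m = 1
m -= 5  # -> m = -4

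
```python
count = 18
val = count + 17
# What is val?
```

Trace (tracking val):
count = 18  # -> count = 18
val = count + 17  # -> val = 35

Answer: 35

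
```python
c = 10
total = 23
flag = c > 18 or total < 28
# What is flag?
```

Trace (tracking flag):
c = 10  # -> c = 10
total = 23  # -> total = 23
flag = c > 18 or total < 28  # -> flag = True

Answer: True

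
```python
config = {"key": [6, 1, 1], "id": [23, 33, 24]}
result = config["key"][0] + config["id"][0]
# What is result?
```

Answer: 29

Derivation:
Trace (tracking result):
config = {'key': [6, 1, 1], 'id': [23, 33, 24]}  # -> config = {'key': [6, 1, 1], 'id': [23, 33, 24]}
result = config['key'][0] + config['id'][0]  # -> result = 29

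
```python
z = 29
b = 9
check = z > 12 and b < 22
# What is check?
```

Answer: True

Derivation:
Trace (tracking check):
z = 29  # -> z = 29
b = 9  # -> b = 9
check = z > 12 and b < 22  # -> check = True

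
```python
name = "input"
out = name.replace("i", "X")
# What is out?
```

Trace (tracking out):
name = 'input'  # -> name = 'input'
out = name.replace('i', 'X')  # -> out = 'Xnput'

Answer: 'Xnput'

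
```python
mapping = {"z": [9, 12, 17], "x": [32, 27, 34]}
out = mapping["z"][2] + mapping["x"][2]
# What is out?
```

Answer: 51

Derivation:
Trace (tracking out):
mapping = {'z': [9, 12, 17], 'x': [32, 27, 34]}  # -> mapping = {'z': [9, 12, 17], 'x': [32, 27, 34]}
out = mapping['z'][2] + mapping['x'][2]  # -> out = 51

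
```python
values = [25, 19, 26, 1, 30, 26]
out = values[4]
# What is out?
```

Answer: 30

Derivation:
Trace (tracking out):
values = [25, 19, 26, 1, 30, 26]  # -> values = [25, 19, 26, 1, 30, 26]
out = values[4]  # -> out = 30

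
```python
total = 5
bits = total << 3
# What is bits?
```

Answer: 40

Derivation:
Trace (tracking bits):
total = 5  # -> total = 5
bits = total << 3  # -> bits = 40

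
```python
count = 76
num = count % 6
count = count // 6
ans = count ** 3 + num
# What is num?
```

Trace (tracking num):
count = 76  # -> count = 76
num = count % 6  # -> num = 4
count = count // 6  # -> count = 12
ans = count ** 3 + num  # -> ans = 1732

Answer: 4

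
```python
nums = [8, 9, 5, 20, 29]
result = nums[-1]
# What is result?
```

Answer: 29

Derivation:
Trace (tracking result):
nums = [8, 9, 5, 20, 29]  # -> nums = [8, 9, 5, 20, 29]
result = nums[-1]  # -> result = 29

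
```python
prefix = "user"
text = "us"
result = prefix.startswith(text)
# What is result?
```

Answer: True

Derivation:
Trace (tracking result):
prefix = 'user'  # -> prefix = 'user'
text = 'us'  # -> text = 'us'
result = prefix.startswith(text)  # -> result = True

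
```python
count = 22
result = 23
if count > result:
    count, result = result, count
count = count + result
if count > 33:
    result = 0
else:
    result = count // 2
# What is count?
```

Trace (tracking count):
count = 22  # -> count = 22
result = 23  # -> result = 23
if count > result:  # condition is False
count = count + result  # -> count = 45
if count > 33:  # condition is True
    result = 0  # -> result = 0

Answer: 45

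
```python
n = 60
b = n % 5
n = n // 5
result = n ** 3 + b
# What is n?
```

Trace (tracking n):
n = 60  # -> n = 60
b = n % 5  # -> b = 0
n = n // 5  # -> n = 12
result = n ** 3 + b  # -> result = 1728

Answer: 12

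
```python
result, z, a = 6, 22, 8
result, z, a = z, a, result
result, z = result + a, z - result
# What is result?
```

Answer: 28

Derivation:
Trace (tracking result):
result, z, a = (6, 22, 8)  # -> result = 6, z = 22, a = 8
result, z, a = (z, a, result)  # -> result = 22, z = 8, a = 6
result, z = (result + a, z - result)  # -> result = 28, z = -14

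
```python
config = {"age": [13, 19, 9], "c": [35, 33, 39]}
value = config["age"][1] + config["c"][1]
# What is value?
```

Trace (tracking value):
config = {'age': [13, 19, 9], 'c': [35, 33, 39]}  # -> config = {'age': [13, 19, 9], 'c': [35, 33, 39]}
value = config['age'][1] + config['c'][1]  # -> value = 52

Answer: 52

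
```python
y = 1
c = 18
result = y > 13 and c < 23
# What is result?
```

Trace (tracking result):
y = 1  # -> y = 1
c = 18  # -> c = 18
result = y > 13 and c < 23  # -> result = False

Answer: False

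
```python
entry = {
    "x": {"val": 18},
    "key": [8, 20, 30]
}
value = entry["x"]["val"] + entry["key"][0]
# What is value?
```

Answer: 26

Derivation:
Trace (tracking value):
entry = {'x': {'val': 18}, 'key': [8, 20, 30]}  # -> entry = {'x': {'val': 18}, 'key': [8, 20, 30]}
value = entry['x']['val'] + entry['key'][0]  # -> value = 26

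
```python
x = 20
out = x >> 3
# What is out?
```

Answer: 2

Derivation:
Trace (tracking out):
x = 20  # -> x = 20
out = x >> 3  # -> out = 2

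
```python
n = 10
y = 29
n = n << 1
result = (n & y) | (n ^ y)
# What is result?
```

Trace (tracking result):
n = 10  # -> n = 10
y = 29  # -> y = 29
n = n << 1  # -> n = 20
result = n & y | n ^ y  # -> result = 29

Answer: 29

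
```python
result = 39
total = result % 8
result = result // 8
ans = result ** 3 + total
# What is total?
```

Answer: 7

Derivation:
Trace (tracking total):
result = 39  # -> result = 39
total = result % 8  # -> total = 7
result = result // 8  # -> result = 4
ans = result ** 3 + total  # -> ans = 71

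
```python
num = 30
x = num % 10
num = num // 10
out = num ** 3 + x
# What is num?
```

Trace (tracking num):
num = 30  # -> num = 30
x = num % 10  # -> x = 0
num = num // 10  # -> num = 3
out = num ** 3 + x  # -> out = 27

Answer: 3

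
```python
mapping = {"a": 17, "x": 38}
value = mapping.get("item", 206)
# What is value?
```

Answer: 206

Derivation:
Trace (tracking value):
mapping = {'a': 17, 'x': 38}  # -> mapping = {'a': 17, 'x': 38}
value = mapping.get('item', 206)  # -> value = 206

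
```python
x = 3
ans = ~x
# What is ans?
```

Answer: -4

Derivation:
Trace (tracking ans):
x = 3  # -> x = 3
ans = ~x  # -> ans = -4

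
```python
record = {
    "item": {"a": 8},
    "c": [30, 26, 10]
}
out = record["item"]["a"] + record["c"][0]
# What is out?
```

Answer: 38

Derivation:
Trace (tracking out):
record = {'item': {'a': 8}, 'c': [30, 26, 10]}  # -> record = {'item': {'a': 8}, 'c': [30, 26, 10]}
out = record['item']['a'] + record['c'][0]  # -> out = 38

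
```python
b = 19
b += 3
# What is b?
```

Trace (tracking b):
b = 19  # -> b = 19
b += 3  # -> b = 22

Answer: 22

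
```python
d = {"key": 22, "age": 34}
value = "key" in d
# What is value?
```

Answer: True

Derivation:
Trace (tracking value):
d = {'key': 22, 'age': 34}  # -> d = {'key': 22, 'age': 34}
value = 'key' in d  # -> value = True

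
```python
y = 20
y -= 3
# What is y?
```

Answer: 17

Derivation:
Trace (tracking y):
y = 20  # -> y = 20
y -= 3  # -> y = 17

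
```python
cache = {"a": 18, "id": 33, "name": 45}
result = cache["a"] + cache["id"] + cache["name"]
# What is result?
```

Trace (tracking result):
cache = {'a': 18, 'id': 33, 'name': 45}  # -> cache = {'a': 18, 'id': 33, 'name': 45}
result = cache['a'] + cache['id'] + cache['name']  # -> result = 96

Answer: 96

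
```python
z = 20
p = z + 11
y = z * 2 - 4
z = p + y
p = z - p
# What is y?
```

Answer: 36

Derivation:
Trace (tracking y):
z = 20  # -> z = 20
p = z + 11  # -> p = 31
y = z * 2 - 4  # -> y = 36
z = p + y  # -> z = 67
p = z - p  # -> p = 36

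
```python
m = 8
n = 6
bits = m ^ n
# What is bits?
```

Answer: 14

Derivation:
Trace (tracking bits):
m = 8  # -> m = 8
n = 6  # -> n = 6
bits = m ^ n  # -> bits = 14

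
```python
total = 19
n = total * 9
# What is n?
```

Trace (tracking n):
total = 19  # -> total = 19
n = total * 9  # -> n = 171

Answer: 171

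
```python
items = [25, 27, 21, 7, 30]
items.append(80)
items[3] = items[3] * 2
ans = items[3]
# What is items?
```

Trace (tracking items):
items = [25, 27, 21, 7, 30]  # -> items = [25, 27, 21, 7, 30]
items.append(80)  # -> items = [25, 27, 21, 7, 30, 80]
items[3] = items[3] * 2  # -> items = [25, 27, 21, 14, 30, 80]
ans = items[3]  # -> ans = 14

Answer: [25, 27, 21, 14, 30, 80]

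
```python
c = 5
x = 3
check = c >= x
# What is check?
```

Trace (tracking check):
c = 5  # -> c = 5
x = 3  # -> x = 3
check = c >= x  # -> check = True

Answer: True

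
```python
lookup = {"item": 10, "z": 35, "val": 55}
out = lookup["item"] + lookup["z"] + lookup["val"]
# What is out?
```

Answer: 100

Derivation:
Trace (tracking out):
lookup = {'item': 10, 'z': 35, 'val': 55}  # -> lookup = {'item': 10, 'z': 35, 'val': 55}
out = lookup['item'] + lookup['z'] + lookup['val']  # -> out = 100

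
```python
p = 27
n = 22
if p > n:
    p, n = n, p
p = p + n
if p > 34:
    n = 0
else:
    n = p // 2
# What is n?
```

Answer: 0

Derivation:
Trace (tracking n):
p = 27  # -> p = 27
n = 22  # -> n = 22
if p > n:  # condition is True
    p, n = (n, p)  # -> p = 22, n = 27
p = p + n  # -> p = 49
if p > 34:  # condition is True
    n = 0  # -> n = 0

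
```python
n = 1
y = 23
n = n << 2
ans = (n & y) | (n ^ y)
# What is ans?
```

Trace (tracking ans):
n = 1  # -> n = 1
y = 23  # -> y = 23
n = n << 2  # -> n = 4
ans = n & y | n ^ y  # -> ans = 23

Answer: 23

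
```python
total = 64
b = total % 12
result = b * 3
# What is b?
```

Trace (tracking b):
total = 64  # -> total = 64
b = total % 12  # -> b = 4
result = b * 3  # -> result = 12

Answer: 4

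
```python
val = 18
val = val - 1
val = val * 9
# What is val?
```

Answer: 153

Derivation:
Trace (tracking val):
val = 18  # -> val = 18
val = val - 1  # -> val = 17
val = val * 9  # -> val = 153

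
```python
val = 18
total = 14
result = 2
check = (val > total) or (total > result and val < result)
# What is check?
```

Answer: True

Derivation:
Trace (tracking check):
val = 18  # -> val = 18
total = 14  # -> total = 14
result = 2  # -> result = 2
check = val > total or (total > result and val < result)  # -> check = True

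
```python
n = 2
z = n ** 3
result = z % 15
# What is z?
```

Answer: 8

Derivation:
Trace (tracking z):
n = 2  # -> n = 2
z = n ** 3  # -> z = 8
result = z % 15  # -> result = 8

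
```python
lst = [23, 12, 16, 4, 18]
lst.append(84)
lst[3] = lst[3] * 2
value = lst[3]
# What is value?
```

Answer: 8

Derivation:
Trace (tracking value):
lst = [23, 12, 16, 4, 18]  # -> lst = [23, 12, 16, 4, 18]
lst.append(84)  # -> lst = [23, 12, 16, 4, 18, 84]
lst[3] = lst[3] * 2  # -> lst = [23, 12, 16, 8, 18, 84]
value = lst[3]  # -> value = 8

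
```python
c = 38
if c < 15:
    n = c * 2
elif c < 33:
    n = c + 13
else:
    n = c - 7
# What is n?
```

Trace (tracking n):
c = 38  # -> c = 38
if c < 15:  # condition is False
elif c < 33:  # condition is False
else:
    n = c - 7  # -> n = 31

Answer: 31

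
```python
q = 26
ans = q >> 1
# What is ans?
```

Trace (tracking ans):
q = 26  # -> q = 26
ans = q >> 1  # -> ans = 13

Answer: 13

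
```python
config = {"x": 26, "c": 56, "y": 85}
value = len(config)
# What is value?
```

Answer: 3

Derivation:
Trace (tracking value):
config = {'x': 26, 'c': 56, 'y': 85}  # -> config = {'x': 26, 'c': 56, 'y': 85}
value = len(config)  # -> value = 3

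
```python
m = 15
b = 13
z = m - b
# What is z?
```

Trace (tracking z):
m = 15  # -> m = 15
b = 13  # -> b = 13
z = m - b  # -> z = 2

Answer: 2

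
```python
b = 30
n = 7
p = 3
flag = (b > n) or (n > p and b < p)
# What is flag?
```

Trace (tracking flag):
b = 30  # -> b = 30
n = 7  # -> n = 7
p = 3  # -> p = 3
flag = b > n or (n > p and b < p)  # -> flag = True

Answer: True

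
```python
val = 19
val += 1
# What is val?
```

Trace (tracking val):
val = 19  # -> val = 19
val += 1  # -> val = 20

Answer: 20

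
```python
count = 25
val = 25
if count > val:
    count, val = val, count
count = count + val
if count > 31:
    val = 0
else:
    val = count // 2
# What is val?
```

Trace (tracking val):
count = 25  # -> count = 25
val = 25  # -> val = 25
if count > val:  # condition is False
count = count + val  # -> count = 50
if count > 31:  # condition is True
    val = 0  # -> val = 0

Answer: 0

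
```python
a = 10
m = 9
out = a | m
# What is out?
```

Answer: 11

Derivation:
Trace (tracking out):
a = 10  # -> a = 10
m = 9  # -> m = 9
out = a | m  # -> out = 11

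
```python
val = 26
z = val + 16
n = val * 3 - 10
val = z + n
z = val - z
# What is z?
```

Answer: 68

Derivation:
Trace (tracking z):
val = 26  # -> val = 26
z = val + 16  # -> z = 42
n = val * 3 - 10  # -> n = 68
val = z + n  # -> val = 110
z = val - z  # -> z = 68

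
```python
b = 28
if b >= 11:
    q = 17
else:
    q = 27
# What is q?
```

Trace (tracking q):
b = 28  # -> b = 28
if b >= 11:  # condition is True
    q = 17  # -> q = 17

Answer: 17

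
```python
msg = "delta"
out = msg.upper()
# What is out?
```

Trace (tracking out):
msg = 'delta'  # -> msg = 'delta'
out = msg.upper()  # -> out = 'DELTA'

Answer: 'DELTA'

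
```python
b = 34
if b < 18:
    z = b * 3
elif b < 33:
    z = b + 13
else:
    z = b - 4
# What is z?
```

Answer: 30

Derivation:
Trace (tracking z):
b = 34  # -> b = 34
if b < 18:  # condition is False
elif b < 33:  # condition is False
else:
    z = b - 4  # -> z = 30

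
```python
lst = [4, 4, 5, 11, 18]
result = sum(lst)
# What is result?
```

Answer: 42

Derivation:
Trace (tracking result):
lst = [4, 4, 5, 11, 18]  # -> lst = [4, 4, 5, 11, 18]
result = sum(lst)  # -> result = 42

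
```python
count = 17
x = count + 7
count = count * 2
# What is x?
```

Trace (tracking x):
count = 17  # -> count = 17
x = count + 7  # -> x = 24
count = count * 2  # -> count = 34

Answer: 24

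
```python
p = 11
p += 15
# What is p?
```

Answer: 26

Derivation:
Trace (tracking p):
p = 11  # -> p = 11
p += 15  # -> p = 26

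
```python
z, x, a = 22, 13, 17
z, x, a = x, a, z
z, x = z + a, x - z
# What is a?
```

Answer: 22

Derivation:
Trace (tracking a):
z, x, a = (22, 13, 17)  # -> z = 22, x = 13, a = 17
z, x, a = (x, a, z)  # -> z = 13, x = 17, a = 22
z, x = (z + a, x - z)  # -> z = 35, x = 4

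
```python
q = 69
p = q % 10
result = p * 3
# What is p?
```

Answer: 9

Derivation:
Trace (tracking p):
q = 69  # -> q = 69
p = q % 10  # -> p = 9
result = p * 3  # -> result = 27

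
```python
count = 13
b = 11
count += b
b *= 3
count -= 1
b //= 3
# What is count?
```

Answer: 23

Derivation:
Trace (tracking count):
count = 13  # -> count = 13
b = 11  # -> b = 11
count += b  # -> count = 24
b *= 3  # -> b = 33
count -= 1  # -> count = 23
b //= 3  # -> b = 11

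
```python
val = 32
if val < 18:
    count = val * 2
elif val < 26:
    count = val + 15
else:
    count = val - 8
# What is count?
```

Trace (tracking count):
val = 32  # -> val = 32
if val < 18:  # condition is False
elif val < 26:  # condition is False
else:
    count = val - 8  # -> count = 24

Answer: 24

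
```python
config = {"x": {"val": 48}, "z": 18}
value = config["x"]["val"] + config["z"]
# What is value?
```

Answer: 66

Derivation:
Trace (tracking value):
config = {'x': {'val': 48}, 'z': 18}  # -> config = {'x': {'val': 48}, 'z': 18}
value = config['x']['val'] + config['z']  # -> value = 66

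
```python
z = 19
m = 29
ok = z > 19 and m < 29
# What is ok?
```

Answer: False

Derivation:
Trace (tracking ok):
z = 19  # -> z = 19
m = 29  # -> m = 29
ok = z > 19 and m < 29  # -> ok = False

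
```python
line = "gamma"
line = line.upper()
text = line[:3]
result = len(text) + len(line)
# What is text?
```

Trace (tracking text):
line = 'gamma'  # -> line = 'gamma'
line = line.upper()  # -> line = 'GAMMA'
text = line[:3]  # -> text = 'GAM'
result = len(text) + len(line)  # -> result = 8

Answer: 'GAM'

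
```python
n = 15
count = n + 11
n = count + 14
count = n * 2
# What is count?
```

Answer: 80

Derivation:
Trace (tracking count):
n = 15  # -> n = 15
count = n + 11  # -> count = 26
n = count + 14  # -> n = 40
count = n * 2  # -> count = 80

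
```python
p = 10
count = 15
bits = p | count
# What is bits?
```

Answer: 15

Derivation:
Trace (tracking bits):
p = 10  # -> p = 10
count = 15  # -> count = 15
bits = p | count  # -> bits = 15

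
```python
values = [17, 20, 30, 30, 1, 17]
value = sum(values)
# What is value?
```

Answer: 115

Derivation:
Trace (tracking value):
values = [17, 20, 30, 30, 1, 17]  # -> values = [17, 20, 30, 30, 1, 17]
value = sum(values)  # -> value = 115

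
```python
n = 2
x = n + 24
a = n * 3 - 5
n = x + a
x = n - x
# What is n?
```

Answer: 27

Derivation:
Trace (tracking n):
n = 2  # -> n = 2
x = n + 24  # -> x = 26
a = n * 3 - 5  # -> a = 1
n = x + a  # -> n = 27
x = n - x  # -> x = 1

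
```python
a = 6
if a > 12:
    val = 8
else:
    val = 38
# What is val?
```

Answer: 38

Derivation:
Trace (tracking val):
a = 6  # -> a = 6
if a > 12:  # condition is False
else:
    val = 38  # -> val = 38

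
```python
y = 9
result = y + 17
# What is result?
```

Answer: 26

Derivation:
Trace (tracking result):
y = 9  # -> y = 9
result = y + 17  # -> result = 26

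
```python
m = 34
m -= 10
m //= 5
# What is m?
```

Answer: 4

Derivation:
Trace (tracking m):
m = 34  # -> m = 34
m -= 10  # -> m = 24
m //= 5  # -> m = 4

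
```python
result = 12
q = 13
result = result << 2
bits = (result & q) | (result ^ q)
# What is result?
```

Answer: 48

Derivation:
Trace (tracking result):
result = 12  # -> result = 12
q = 13  # -> q = 13
result = result << 2  # -> result = 48
bits = result & q | result ^ q  # -> bits = 61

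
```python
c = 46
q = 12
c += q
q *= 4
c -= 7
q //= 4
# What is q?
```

Trace (tracking q):
c = 46  # -> c = 46
q = 12  # -> q = 12
c += q  # -> c = 58
q *= 4  # -> q = 48
c -= 7  # -> c = 51
q //= 4  # -> q = 12

Answer: 12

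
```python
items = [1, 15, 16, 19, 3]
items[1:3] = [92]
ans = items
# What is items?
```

Answer: [1, 92, 19, 3]

Derivation:
Trace (tracking items):
items = [1, 15, 16, 19, 3]  # -> items = [1, 15, 16, 19, 3]
items[1:3] = [92]  # -> items = [1, 92, 19, 3]
ans = items  # -> ans = [1, 92, 19, 3]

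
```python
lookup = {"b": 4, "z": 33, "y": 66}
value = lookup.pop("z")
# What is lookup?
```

Trace (tracking lookup):
lookup = {'b': 4, 'z': 33, 'y': 66}  # -> lookup = {'b': 4, 'z': 33, 'y': 66}
value = lookup.pop('z')  # -> value = 33

Answer: {'b': 4, 'y': 66}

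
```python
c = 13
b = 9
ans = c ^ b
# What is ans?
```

Answer: 4

Derivation:
Trace (tracking ans):
c = 13  # -> c = 13
b = 9  # -> b = 9
ans = c ^ b  # -> ans = 4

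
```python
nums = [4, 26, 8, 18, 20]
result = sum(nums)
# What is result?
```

Trace (tracking result):
nums = [4, 26, 8, 18, 20]  # -> nums = [4, 26, 8, 18, 20]
result = sum(nums)  # -> result = 76

Answer: 76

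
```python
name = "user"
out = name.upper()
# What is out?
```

Trace (tracking out):
name = 'user'  # -> name = 'user'
out = name.upper()  # -> out = 'USER'

Answer: 'USER'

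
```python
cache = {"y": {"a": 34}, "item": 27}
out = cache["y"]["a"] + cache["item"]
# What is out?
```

Trace (tracking out):
cache = {'y': {'a': 34}, 'item': 27}  # -> cache = {'y': {'a': 34}, 'item': 27}
out = cache['y']['a'] + cache['item']  # -> out = 61

Answer: 61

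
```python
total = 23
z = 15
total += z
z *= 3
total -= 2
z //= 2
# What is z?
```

Trace (tracking z):
total = 23  # -> total = 23
z = 15  # -> z = 15
total += z  # -> total = 38
z *= 3  # -> z = 45
total -= 2  # -> total = 36
z //= 2  # -> z = 22

Answer: 22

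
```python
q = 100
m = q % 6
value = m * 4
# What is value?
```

Answer: 16

Derivation:
Trace (tracking value):
q = 100  # -> q = 100
m = q % 6  # -> m = 4
value = m * 4  # -> value = 16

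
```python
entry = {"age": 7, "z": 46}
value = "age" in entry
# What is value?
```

Answer: True

Derivation:
Trace (tracking value):
entry = {'age': 7, 'z': 46}  # -> entry = {'age': 7, 'z': 46}
value = 'age' in entry  # -> value = True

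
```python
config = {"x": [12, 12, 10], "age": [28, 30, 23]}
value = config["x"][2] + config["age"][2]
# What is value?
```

Answer: 33

Derivation:
Trace (tracking value):
config = {'x': [12, 12, 10], 'age': [28, 30, 23]}  # -> config = {'x': [12, 12, 10], 'age': [28, 30, 23]}
value = config['x'][2] + config['age'][2]  # -> value = 33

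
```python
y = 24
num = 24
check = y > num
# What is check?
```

Answer: False

Derivation:
Trace (tracking check):
y = 24  # -> y = 24
num = 24  # -> num = 24
check = y > num  # -> check = False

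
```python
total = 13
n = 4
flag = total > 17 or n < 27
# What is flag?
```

Trace (tracking flag):
total = 13  # -> total = 13
n = 4  # -> n = 4
flag = total > 17 or n < 27  # -> flag = True

Answer: True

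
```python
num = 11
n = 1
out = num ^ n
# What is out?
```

Answer: 10

Derivation:
Trace (tracking out):
num = 11  # -> num = 11
n = 1  # -> n = 1
out = num ^ n  # -> out = 10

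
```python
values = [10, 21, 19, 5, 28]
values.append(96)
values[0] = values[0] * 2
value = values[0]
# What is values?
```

Answer: [20, 21, 19, 5, 28, 96]

Derivation:
Trace (tracking values):
values = [10, 21, 19, 5, 28]  # -> values = [10, 21, 19, 5, 28]
values.append(96)  # -> values = [10, 21, 19, 5, 28, 96]
values[0] = values[0] * 2  # -> values = [20, 21, 19, 5, 28, 96]
value = values[0]  # -> value = 20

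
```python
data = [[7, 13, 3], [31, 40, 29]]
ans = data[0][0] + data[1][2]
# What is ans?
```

Trace (tracking ans):
data = [[7, 13, 3], [31, 40, 29]]  # -> data = [[7, 13, 3], [31, 40, 29]]
ans = data[0][0] + data[1][2]  # -> ans = 36

Answer: 36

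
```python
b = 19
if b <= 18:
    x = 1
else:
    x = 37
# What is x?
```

Answer: 37

Derivation:
Trace (tracking x):
b = 19  # -> b = 19
if b <= 18:  # condition is False
else:
    x = 37  # -> x = 37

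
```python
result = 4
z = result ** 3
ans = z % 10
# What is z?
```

Trace (tracking z):
result = 4  # -> result = 4
z = result ** 3  # -> z = 64
ans = z % 10  # -> ans = 4

Answer: 64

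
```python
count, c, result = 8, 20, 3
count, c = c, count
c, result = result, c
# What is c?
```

Answer: 3

Derivation:
Trace (tracking c):
count, c, result = (8, 20, 3)  # -> count = 8, c = 20, result = 3
count, c = (c, count)  # -> count = 20, c = 8
c, result = (result, c)  # -> c = 3, result = 8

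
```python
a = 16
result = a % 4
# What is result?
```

Trace (tracking result):
a = 16  # -> a = 16
result = a % 4  # -> result = 0

Answer: 0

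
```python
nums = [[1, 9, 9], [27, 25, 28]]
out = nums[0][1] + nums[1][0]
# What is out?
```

Answer: 36

Derivation:
Trace (tracking out):
nums = [[1, 9, 9], [27, 25, 28]]  # -> nums = [[1, 9, 9], [27, 25, 28]]
out = nums[0][1] + nums[1][0]  # -> out = 36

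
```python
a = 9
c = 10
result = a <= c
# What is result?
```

Trace (tracking result):
a = 9  # -> a = 9
c = 10  # -> c = 10
result = a <= c  # -> result = True

Answer: True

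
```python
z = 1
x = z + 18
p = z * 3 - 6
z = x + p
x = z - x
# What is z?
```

Trace (tracking z):
z = 1  # -> z = 1
x = z + 18  # -> x = 19
p = z * 3 - 6  # -> p = -3
z = x + p  # -> z = 16
x = z - x  # -> x = -3

Answer: 16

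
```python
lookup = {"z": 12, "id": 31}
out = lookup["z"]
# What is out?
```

Trace (tracking out):
lookup = {'z': 12, 'id': 31}  # -> lookup = {'z': 12, 'id': 31}
out = lookup['z']  # -> out = 12

Answer: 12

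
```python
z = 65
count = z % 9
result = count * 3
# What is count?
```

Trace (tracking count):
z = 65  # -> z = 65
count = z % 9  # -> count = 2
result = count * 3  # -> result = 6

Answer: 2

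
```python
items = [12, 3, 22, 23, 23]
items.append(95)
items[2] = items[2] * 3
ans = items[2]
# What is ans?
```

Answer: 66

Derivation:
Trace (tracking ans):
items = [12, 3, 22, 23, 23]  # -> items = [12, 3, 22, 23, 23]
items.append(95)  # -> items = [12, 3, 22, 23, 23, 95]
items[2] = items[2] * 3  # -> items = [12, 3, 66, 23, 23, 95]
ans = items[2]  # -> ans = 66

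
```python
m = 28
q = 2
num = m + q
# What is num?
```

Answer: 30

Derivation:
Trace (tracking num):
m = 28  # -> m = 28
q = 2  # -> q = 2
num = m + q  # -> num = 30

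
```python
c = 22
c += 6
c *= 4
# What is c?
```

Trace (tracking c):
c = 22  # -> c = 22
c += 6  # -> c = 28
c *= 4  # -> c = 112

Answer: 112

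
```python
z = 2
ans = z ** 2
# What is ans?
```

Trace (tracking ans):
z = 2  # -> z = 2
ans = z ** 2  # -> ans = 4

Answer: 4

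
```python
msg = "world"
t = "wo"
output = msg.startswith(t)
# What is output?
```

Answer: True

Derivation:
Trace (tracking output):
msg = 'world'  # -> msg = 'world'
t = 'wo'  # -> t = 'wo'
output = msg.startswith(t)  # -> output = True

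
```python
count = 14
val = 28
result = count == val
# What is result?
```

Answer: False

Derivation:
Trace (tracking result):
count = 14  # -> count = 14
val = 28  # -> val = 28
result = count == val  # -> result = False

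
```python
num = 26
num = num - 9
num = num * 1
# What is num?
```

Answer: 17

Derivation:
Trace (tracking num):
num = 26  # -> num = 26
num = num - 9  # -> num = 17
num = num * 1  # -> num = 17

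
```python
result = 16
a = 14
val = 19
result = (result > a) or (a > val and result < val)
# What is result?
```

Answer: True

Derivation:
Trace (tracking result):
result = 16  # -> result = 16
a = 14  # -> a = 14
val = 19  # -> val = 19
result = result > a or (a > val and result < val)  # -> result = True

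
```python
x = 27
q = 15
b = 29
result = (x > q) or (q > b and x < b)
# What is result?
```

Answer: True

Derivation:
Trace (tracking result):
x = 27  # -> x = 27
q = 15  # -> q = 15
b = 29  # -> b = 29
result = x > q or (q > b and x < b)  # -> result = True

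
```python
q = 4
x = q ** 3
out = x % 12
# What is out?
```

Trace (tracking out):
q = 4  # -> q = 4
x = q ** 3  # -> x = 64
out = x % 12  # -> out = 4

Answer: 4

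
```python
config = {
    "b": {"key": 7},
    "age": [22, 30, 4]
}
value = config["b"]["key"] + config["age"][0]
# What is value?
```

Trace (tracking value):
config = {'b': {'key': 7}, 'age': [22, 30, 4]}  # -> config = {'b': {'key': 7}, 'age': [22, 30, 4]}
value = config['b']['key'] + config['age'][0]  # -> value = 29

Answer: 29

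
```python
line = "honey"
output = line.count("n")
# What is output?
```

Trace (tracking output):
line = 'honey'  # -> line = 'honey'
output = line.count('n')  # -> output = 1

Answer: 1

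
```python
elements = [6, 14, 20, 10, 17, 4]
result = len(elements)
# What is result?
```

Trace (tracking result):
elements = [6, 14, 20, 10, 17, 4]  # -> elements = [6, 14, 20, 10, 17, 4]
result = len(elements)  # -> result = 6

Answer: 6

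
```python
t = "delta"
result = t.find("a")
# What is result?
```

Trace (tracking result):
t = 'delta'  # -> t = 'delta'
result = t.find('a')  # -> result = 4

Answer: 4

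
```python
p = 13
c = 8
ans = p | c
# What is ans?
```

Answer: 13

Derivation:
Trace (tracking ans):
p = 13  # -> p = 13
c = 8  # -> c = 8
ans = p | c  # -> ans = 13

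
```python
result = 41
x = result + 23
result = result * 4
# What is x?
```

Answer: 64

Derivation:
Trace (tracking x):
result = 41  # -> result = 41
x = result + 23  # -> x = 64
result = result * 4  # -> result = 164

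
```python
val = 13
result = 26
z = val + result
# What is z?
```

Trace (tracking z):
val = 13  # -> val = 13
result = 26  # -> result = 26
z = val + result  # -> z = 39

Answer: 39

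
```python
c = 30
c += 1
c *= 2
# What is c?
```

Trace (tracking c):
c = 30  # -> c = 30
c += 1  # -> c = 31
c *= 2  # -> c = 62

Answer: 62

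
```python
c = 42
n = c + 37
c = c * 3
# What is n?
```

Trace (tracking n):
c = 42  # -> c = 42
n = c + 37  # -> n = 79
c = c * 3  # -> c = 126

Answer: 79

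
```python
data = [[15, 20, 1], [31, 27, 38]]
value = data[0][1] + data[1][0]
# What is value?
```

Trace (tracking value):
data = [[15, 20, 1], [31, 27, 38]]  # -> data = [[15, 20, 1], [31, 27, 38]]
value = data[0][1] + data[1][0]  # -> value = 51

Answer: 51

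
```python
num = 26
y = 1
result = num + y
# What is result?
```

Answer: 27

Derivation:
Trace (tracking result):
num = 26  # -> num = 26
y = 1  # -> y = 1
result = num + y  # -> result = 27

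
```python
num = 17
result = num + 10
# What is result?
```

Trace (tracking result):
num = 17  # -> num = 17
result = num + 10  # -> result = 27

Answer: 27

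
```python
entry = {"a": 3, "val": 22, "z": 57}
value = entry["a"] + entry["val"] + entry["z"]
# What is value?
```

Trace (tracking value):
entry = {'a': 3, 'val': 22, 'z': 57}  # -> entry = {'a': 3, 'val': 22, 'z': 57}
value = entry['a'] + entry['val'] + entry['z']  # -> value = 82

Answer: 82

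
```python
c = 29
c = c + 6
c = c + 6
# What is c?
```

Trace (tracking c):
c = 29  # -> c = 29
c = c + 6  # -> c = 35
c = c + 6  # -> c = 41

Answer: 41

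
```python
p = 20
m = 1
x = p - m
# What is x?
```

Trace (tracking x):
p = 20  # -> p = 20
m = 1  # -> m = 1
x = p - m  # -> x = 19

Answer: 19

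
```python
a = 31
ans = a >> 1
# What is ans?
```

Answer: 15

Derivation:
Trace (tracking ans):
a = 31  # -> a = 31
ans = a >> 1  # -> ans = 15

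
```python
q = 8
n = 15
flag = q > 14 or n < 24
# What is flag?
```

Trace (tracking flag):
q = 8  # -> q = 8
n = 15  # -> n = 15
flag = q > 14 or n < 24  # -> flag = True

Answer: True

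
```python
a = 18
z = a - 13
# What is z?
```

Answer: 5

Derivation:
Trace (tracking z):
a = 18  # -> a = 18
z = a - 13  # -> z = 5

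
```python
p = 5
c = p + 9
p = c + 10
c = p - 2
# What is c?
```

Trace (tracking c):
p = 5  # -> p = 5
c = p + 9  # -> c = 14
p = c + 10  # -> p = 24
c = p - 2  # -> c = 22

Answer: 22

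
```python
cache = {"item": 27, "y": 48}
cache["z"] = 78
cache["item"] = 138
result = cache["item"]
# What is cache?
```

Answer: {'item': 138, 'y': 48, 'z': 78}

Derivation:
Trace (tracking cache):
cache = {'item': 27, 'y': 48}  # -> cache = {'item': 27, 'y': 48}
cache['z'] = 78  # -> cache = {'item': 27, 'y': 48, 'z': 78}
cache['item'] = 138  # -> cache = {'item': 138, 'y': 48, 'z': 78}
result = cache['item']  # -> result = 138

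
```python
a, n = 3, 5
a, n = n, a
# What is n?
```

Trace (tracking n):
a, n = (3, 5)  # -> a = 3, n = 5
a, n = (n, a)  # -> a = 5, n = 3

Answer: 3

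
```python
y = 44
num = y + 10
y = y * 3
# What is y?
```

Answer: 132

Derivation:
Trace (tracking y):
y = 44  # -> y = 44
num = y + 10  # -> num = 54
y = y * 3  # -> y = 132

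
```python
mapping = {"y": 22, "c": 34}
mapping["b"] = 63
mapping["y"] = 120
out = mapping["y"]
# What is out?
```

Trace (tracking out):
mapping = {'y': 22, 'c': 34}  # -> mapping = {'y': 22, 'c': 34}
mapping['b'] = 63  # -> mapping = {'y': 22, 'c': 34, 'b': 63}
mapping['y'] = 120  # -> mapping = {'y': 120, 'c': 34, 'b': 63}
out = mapping['y']  # -> out = 120

Answer: 120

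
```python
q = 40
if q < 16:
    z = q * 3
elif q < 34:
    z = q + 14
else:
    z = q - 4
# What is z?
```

Trace (tracking z):
q = 40  # -> q = 40
if q < 16:  # condition is False
elif q < 34:  # condition is False
else:
    z = q - 4  # -> z = 36

Answer: 36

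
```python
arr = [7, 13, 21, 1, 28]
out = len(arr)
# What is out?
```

Trace (tracking out):
arr = [7, 13, 21, 1, 28]  # -> arr = [7, 13, 21, 1, 28]
out = len(arr)  # -> out = 5

Answer: 5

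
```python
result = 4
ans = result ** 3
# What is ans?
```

Answer: 64

Derivation:
Trace (tracking ans):
result = 4  # -> result = 4
ans = result ** 3  # -> ans = 64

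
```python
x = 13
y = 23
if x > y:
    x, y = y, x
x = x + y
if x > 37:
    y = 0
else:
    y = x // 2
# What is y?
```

Answer: 18

Derivation:
Trace (tracking y):
x = 13  # -> x = 13
y = 23  # -> y = 23
if x > y:  # condition is False
x = x + y  # -> x = 36
if x > 37:  # condition is False
else:
    y = x // 2  # -> y = 18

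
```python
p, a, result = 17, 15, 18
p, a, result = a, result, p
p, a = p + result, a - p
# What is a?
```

Answer: 3

Derivation:
Trace (tracking a):
p, a, result = (17, 15, 18)  # -> p = 17, a = 15, result = 18
p, a, result = (a, result, p)  # -> p = 15, a = 18, result = 17
p, a = (p + result, a - p)  # -> p = 32, a = 3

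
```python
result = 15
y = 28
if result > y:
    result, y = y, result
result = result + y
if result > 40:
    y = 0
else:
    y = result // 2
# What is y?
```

Answer: 0

Derivation:
Trace (tracking y):
result = 15  # -> result = 15
y = 28  # -> y = 28
if result > y:  # condition is False
result = result + y  # -> result = 43
if result > 40:  # condition is True
    y = 0  # -> y = 0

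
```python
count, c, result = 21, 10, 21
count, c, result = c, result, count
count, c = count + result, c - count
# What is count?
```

Trace (tracking count):
count, c, result = (21, 10, 21)  # -> count = 21, c = 10, result = 21
count, c, result = (c, result, count)  # -> count = 10, c = 21, result = 21
count, c = (count + result, c - count)  # -> count = 31, c = 11

Answer: 31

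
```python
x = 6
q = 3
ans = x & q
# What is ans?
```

Trace (tracking ans):
x = 6  # -> x = 6
q = 3  # -> q = 3
ans = x & q  # -> ans = 2

Answer: 2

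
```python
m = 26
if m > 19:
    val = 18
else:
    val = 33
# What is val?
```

Trace (tracking val):
m = 26  # -> m = 26
if m > 19:  # condition is True
    val = 18  # -> val = 18

Answer: 18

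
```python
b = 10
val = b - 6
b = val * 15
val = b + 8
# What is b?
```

Trace (tracking b):
b = 10  # -> b = 10
val = b - 6  # -> val = 4
b = val * 15  # -> b = 60
val = b + 8  # -> val = 68

Answer: 60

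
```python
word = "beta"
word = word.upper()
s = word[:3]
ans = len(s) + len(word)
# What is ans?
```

Answer: 7

Derivation:
Trace (tracking ans):
word = 'beta'  # -> word = 'beta'
word = word.upper()  # -> word = 'BETA'
s = word[:3]  # -> s = 'BET'
ans = len(s) + len(word)  # -> ans = 7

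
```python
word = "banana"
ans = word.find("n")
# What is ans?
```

Answer: 2

Derivation:
Trace (tracking ans):
word = 'banana'  # -> word = 'banana'
ans = word.find('n')  # -> ans = 2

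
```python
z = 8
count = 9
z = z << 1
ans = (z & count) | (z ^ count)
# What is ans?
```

Trace (tracking ans):
z = 8  # -> z = 8
count = 9  # -> count = 9
z = z << 1  # -> z = 16
ans = z & count | z ^ count  # -> ans = 25

Answer: 25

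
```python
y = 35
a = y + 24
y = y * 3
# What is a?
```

Answer: 59

Derivation:
Trace (tracking a):
y = 35  # -> y = 35
a = y + 24  # -> a = 59
y = y * 3  # -> y = 105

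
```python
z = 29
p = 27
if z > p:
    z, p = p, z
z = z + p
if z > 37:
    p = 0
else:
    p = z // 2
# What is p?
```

Answer: 0

Derivation:
Trace (tracking p):
z = 29  # -> z = 29
p = 27  # -> p = 27
if z > p:  # condition is True
    z, p = (p, z)  # -> z = 27, p = 29
z = z + p  # -> z = 56
if z > 37:  # condition is True
    p = 0  # -> p = 0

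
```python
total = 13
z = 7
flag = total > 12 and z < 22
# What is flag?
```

Trace (tracking flag):
total = 13  # -> total = 13
z = 7  # -> z = 7
flag = total > 12 and z < 22  # -> flag = True

Answer: True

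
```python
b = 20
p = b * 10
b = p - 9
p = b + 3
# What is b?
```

Trace (tracking b):
b = 20  # -> b = 20
p = b * 10  # -> p = 200
b = p - 9  # -> b = 191
p = b + 3  # -> p = 194

Answer: 191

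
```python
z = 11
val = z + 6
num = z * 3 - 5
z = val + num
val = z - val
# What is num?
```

Answer: 28

Derivation:
Trace (tracking num):
z = 11  # -> z = 11
val = z + 6  # -> val = 17
num = z * 3 - 5  # -> num = 28
z = val + num  # -> z = 45
val = z - val  # -> val = 28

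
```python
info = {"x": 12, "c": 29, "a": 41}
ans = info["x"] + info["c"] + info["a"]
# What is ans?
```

Trace (tracking ans):
info = {'x': 12, 'c': 29, 'a': 41}  # -> info = {'x': 12, 'c': 29, 'a': 41}
ans = info['x'] + info['c'] + info['a']  # -> ans = 82

Answer: 82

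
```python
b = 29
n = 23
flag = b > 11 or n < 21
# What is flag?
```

Answer: True

Derivation:
Trace (tracking flag):
b = 29  # -> b = 29
n = 23  # -> n = 23
flag = b > 11 or n < 21  # -> flag = True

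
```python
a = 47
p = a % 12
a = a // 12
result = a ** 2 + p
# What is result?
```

Trace (tracking result):
a = 47  # -> a = 47
p = a % 12  # -> p = 11
a = a // 12  # -> a = 3
result = a ** 2 + p  # -> result = 20

Answer: 20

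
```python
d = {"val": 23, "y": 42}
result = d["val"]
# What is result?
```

Trace (tracking result):
d = {'val': 23, 'y': 42}  # -> d = {'val': 23, 'y': 42}
result = d['val']  # -> result = 23

Answer: 23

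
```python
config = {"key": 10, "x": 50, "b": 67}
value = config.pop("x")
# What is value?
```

Answer: 50

Derivation:
Trace (tracking value):
config = {'key': 10, 'x': 50, 'b': 67}  # -> config = {'key': 10, 'x': 50, 'b': 67}
value = config.pop('x')  # -> value = 50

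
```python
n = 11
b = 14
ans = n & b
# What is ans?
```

Answer: 10

Derivation:
Trace (tracking ans):
n = 11  # -> n = 11
b = 14  # -> b = 14
ans = n & b  # -> ans = 10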